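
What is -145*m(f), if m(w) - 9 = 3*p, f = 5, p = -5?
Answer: 870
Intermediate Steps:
m(w) = -6 (m(w) = 9 + 3*(-5) = 9 - 15 = -6)
-145*m(f) = -145*(-6) = 870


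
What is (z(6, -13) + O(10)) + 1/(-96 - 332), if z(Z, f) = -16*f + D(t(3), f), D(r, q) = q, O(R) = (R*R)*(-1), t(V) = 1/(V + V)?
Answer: 40659/428 ≈ 94.998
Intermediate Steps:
t(V) = 1/(2*V)
O(R) = -R**2 (O(R) = R**2*(-1) = -R**2)
z(Z, f) = -15*f (z(Z, f) = -16*f + f = -15*f)
(z(6, -13) + O(10)) + 1/(-96 - 332) = (-15*(-13) - 1*10**2) + 1/(-96 - 332) = (195 - 1*100) + 1/(-428) = (195 - 100) - 1/428 = 95 - 1/428 = 40659/428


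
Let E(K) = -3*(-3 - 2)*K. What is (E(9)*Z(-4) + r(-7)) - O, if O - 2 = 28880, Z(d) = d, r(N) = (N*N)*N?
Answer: -29765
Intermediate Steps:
r(N) = N³ (r(N) = N²*N = N³)
O = 28882 (O = 2 + 28880 = 28882)
E(K) = 15*K (E(K) = -(-15)*K = 15*K)
(E(9)*Z(-4) + r(-7)) - O = ((15*9)*(-4) + (-7)³) - 1*28882 = (135*(-4) - 343) - 28882 = (-540 - 343) - 28882 = -883 - 28882 = -29765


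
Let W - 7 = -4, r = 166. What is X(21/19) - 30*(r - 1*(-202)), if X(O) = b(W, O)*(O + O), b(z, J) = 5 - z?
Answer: -209676/19 ≈ -11036.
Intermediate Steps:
W = 3 (W = 7 - 4 = 3)
X(O) = 4*O (X(O) = (5 - 1*3)*(O + O) = (5 - 3)*(2*O) = 2*(2*O) = 4*O)
X(21/19) - 30*(r - 1*(-202)) = 4*(21/19) - 30*(166 - 1*(-202)) = 4*(21*(1/19)) - 30*(166 + 202) = 4*(21/19) - 30*368 = 84/19 - 11040 = -209676/19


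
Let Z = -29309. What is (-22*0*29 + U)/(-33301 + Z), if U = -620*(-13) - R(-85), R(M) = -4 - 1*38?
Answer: -4051/31305 ≈ -0.12940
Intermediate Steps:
R(M) = -42 (R(M) = -4 - 38 = -42)
U = 8102 (U = -620*(-13) - 1*(-42) = 8060 + 42 = 8102)
(-22*0*29 + U)/(-33301 + Z) = (-22*0*29 + 8102)/(-33301 - 29309) = (0*29 + 8102)/(-62610) = (0 + 8102)*(-1/62610) = 8102*(-1/62610) = -4051/31305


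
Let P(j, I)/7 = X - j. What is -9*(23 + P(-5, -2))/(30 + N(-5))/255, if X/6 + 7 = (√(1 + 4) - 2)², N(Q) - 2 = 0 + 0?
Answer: -213/1360 + 63*√5/340 ≈ 0.25771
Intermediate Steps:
N(Q) = 2 (N(Q) = 2 + (0 + 0) = 2 + 0 = 2)
X = -42 + 6*(-2 + √5)² (X = -42 + 6*(√(1 + 4) - 2)² = -42 + 6*(√5 - 2)² = -42 + 6*(-2 + √5)² ≈ -41.666)
P(j, I) = 84 - 168*√5 - 7*j (P(j, I) = 7*((12 - 24*√5) - j) = 7*(12 - j - 24*√5) = 84 - 168*√5 - 7*j)
-9*(23 + P(-5, -2))/(30 + N(-5))/255 = -9*(23 + (84 - 168*√5 - 7*(-5)))/(30 + 2)/255 = -9*(23 + (84 - 168*√5 + 35))/32*(1/255) = -9*(23 + (119 - 168*√5))/32*(1/255) = -9*(142 - 168*√5)/32*(1/255) = -9*(71/16 - 21*√5/4)*(1/255) = (-639/16 + 189*√5/4)*(1/255) = -213/1360 + 63*√5/340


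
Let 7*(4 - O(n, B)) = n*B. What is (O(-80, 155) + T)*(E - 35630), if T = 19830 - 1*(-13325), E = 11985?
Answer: -5781509885/7 ≈ -8.2593e+8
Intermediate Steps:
T = 33155 (T = 19830 + 13325 = 33155)
O(n, B) = 4 - B*n/7 (O(n, B) = 4 - n*B/7 = 4 - B*n/7)
(O(-80, 155) + T)*(E - 35630) = ((4 - ⅐*155*(-80)) + 33155)*(11985 - 35630) = ((4 + 12400/7) + 33155)*(-23645) = (12428/7 + 33155)*(-23645) = (244513/7)*(-23645) = -5781509885/7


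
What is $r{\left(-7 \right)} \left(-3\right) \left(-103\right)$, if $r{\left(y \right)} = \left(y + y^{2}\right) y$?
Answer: $-90846$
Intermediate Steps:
$r{\left(y \right)} = y \left(y + y^{2}\right)$
$r{\left(-7 \right)} \left(-3\right) \left(-103\right) = \left(-7\right)^{2} \left(1 - 7\right) \left(-3\right) \left(-103\right) = 49 \left(-6\right) \left(-3\right) \left(-103\right) = \left(-294\right) \left(-3\right) \left(-103\right) = 882 \left(-103\right) = -90846$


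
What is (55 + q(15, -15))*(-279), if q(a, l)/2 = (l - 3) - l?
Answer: -13671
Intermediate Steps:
q(a, l) = -6 (q(a, l) = 2*((l - 3) - l) = 2*((-3 + l) - l) = 2*(-3) = -6)
(55 + q(15, -15))*(-279) = (55 - 6)*(-279) = 49*(-279) = -13671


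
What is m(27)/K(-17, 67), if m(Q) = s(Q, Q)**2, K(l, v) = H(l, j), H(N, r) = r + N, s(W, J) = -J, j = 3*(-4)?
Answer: -729/29 ≈ -25.138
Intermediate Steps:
j = -12
H(N, r) = N + r
K(l, v) = -12 + l (K(l, v) = l - 12 = -12 + l)
m(Q) = Q**2 (m(Q) = (-Q)**2 = Q**2)
m(27)/K(-17, 67) = 27**2/(-12 - 17) = 729/(-29) = 729*(-1/29) = -729/29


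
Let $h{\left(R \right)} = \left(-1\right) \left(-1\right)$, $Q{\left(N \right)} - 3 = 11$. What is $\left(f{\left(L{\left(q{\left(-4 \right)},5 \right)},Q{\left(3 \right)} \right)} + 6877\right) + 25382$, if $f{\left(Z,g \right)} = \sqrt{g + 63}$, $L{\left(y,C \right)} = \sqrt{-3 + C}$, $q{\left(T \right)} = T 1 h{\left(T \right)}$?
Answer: $32259 + \sqrt{77} \approx 32268.0$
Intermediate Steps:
$Q{\left(N \right)} = 14$ ($Q{\left(N \right)} = 3 + 11 = 14$)
$h{\left(R \right)} = 1$
$q{\left(T \right)} = T$ ($q{\left(T \right)} = T 1 \cdot 1 = T 1 = T$)
$f{\left(Z,g \right)} = \sqrt{63 + g}$
$\left(f{\left(L{\left(q{\left(-4 \right)},5 \right)},Q{\left(3 \right)} \right)} + 6877\right) + 25382 = \left(\sqrt{63 + 14} + 6877\right) + 25382 = \left(\sqrt{77} + 6877\right) + 25382 = \left(6877 + \sqrt{77}\right) + 25382 = 32259 + \sqrt{77}$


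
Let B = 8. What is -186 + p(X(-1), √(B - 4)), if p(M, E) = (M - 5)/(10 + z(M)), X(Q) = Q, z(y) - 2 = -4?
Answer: -747/4 ≈ -186.75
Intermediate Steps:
z(y) = -2 (z(y) = 2 - 4 = -2)
p(M, E) = -5/8 + M/8 (p(M, E) = (M - 5)/(10 - 2) = (-5 + M)/8 = (-5 + M)*(⅛) = -5/8 + M/8)
-186 + p(X(-1), √(B - 4)) = -186 + (-5/8 + (⅛)*(-1)) = -186 + (-5/8 - ⅛) = -186 - ¾ = -747/4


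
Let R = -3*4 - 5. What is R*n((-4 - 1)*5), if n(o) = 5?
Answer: -85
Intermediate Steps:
R = -17 (R = -12 - 5 = -17)
R*n((-4 - 1)*5) = -17*5 = -85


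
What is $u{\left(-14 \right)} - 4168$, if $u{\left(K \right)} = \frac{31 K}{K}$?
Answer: $-4137$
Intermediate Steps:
$u{\left(K \right)} = 31$
$u{\left(-14 \right)} - 4168 = 31 - 4168 = -4137$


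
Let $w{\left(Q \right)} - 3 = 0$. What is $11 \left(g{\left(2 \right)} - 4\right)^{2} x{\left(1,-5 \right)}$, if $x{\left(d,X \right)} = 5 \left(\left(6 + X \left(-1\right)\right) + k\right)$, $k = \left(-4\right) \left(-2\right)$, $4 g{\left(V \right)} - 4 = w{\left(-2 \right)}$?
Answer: $\frac{84645}{16} \approx 5290.3$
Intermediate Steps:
$w{\left(Q \right)} = 3$ ($w{\left(Q \right)} = 3 + 0 = 3$)
$g{\left(V \right)} = \frac{7}{4}$ ($g{\left(V \right)} = 1 + \frac{1}{4} \cdot 3 = 1 + \frac{3}{4} = \frac{7}{4}$)
$k = 8$
$x{\left(d,X \right)} = 70 - 5 X$ ($x{\left(d,X \right)} = 5 \left(\left(6 + X \left(-1\right)\right) + 8\right) = 5 \left(\left(6 - X\right) + 8\right) = 5 \left(14 - X\right) = 70 - 5 X$)
$11 \left(g{\left(2 \right)} - 4\right)^{2} x{\left(1,-5 \right)} = 11 \left(\frac{7}{4} - 4\right)^{2} \left(70 - -25\right) = 11 \left(- \frac{9}{4}\right)^{2} \left(70 + 25\right) = 11 \cdot \frac{81}{16} \cdot 95 = \frac{891}{16} \cdot 95 = \frac{84645}{16}$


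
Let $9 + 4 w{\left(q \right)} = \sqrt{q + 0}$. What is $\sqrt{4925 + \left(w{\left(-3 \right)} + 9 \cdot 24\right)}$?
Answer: $\frac{\sqrt{20555 + i \sqrt{3}}}{2} \approx 71.685 + 0.0030202 i$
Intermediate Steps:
$w{\left(q \right)} = - \frac{9}{4} + \frac{\sqrt{q}}{4}$ ($w{\left(q \right)} = - \frac{9}{4} + \frac{\sqrt{q + 0}}{4} = - \frac{9}{4} + \frac{\sqrt{q}}{4}$)
$\sqrt{4925 + \left(w{\left(-3 \right)} + 9 \cdot 24\right)} = \sqrt{4925 + \left(\left(- \frac{9}{4} + \frac{\sqrt{-3}}{4}\right) + 9 \cdot 24\right)} = \sqrt{4925 + \left(\left(- \frac{9}{4} + \frac{i \sqrt{3}}{4}\right) + 216\right)} = \sqrt{4925 + \left(\frac{855}{4} + \frac{i \sqrt{3}}{4}\right)} = \sqrt{\frac{20555}{4} + \frac{i \sqrt{3}}{4}}$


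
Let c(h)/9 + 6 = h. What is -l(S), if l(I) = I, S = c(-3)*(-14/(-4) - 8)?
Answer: -729/2 ≈ -364.50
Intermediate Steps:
c(h) = -54 + 9*h
S = 729/2 (S = (-54 + 9*(-3))*(-14/(-4) - 8) = (-54 - 27)*(-14*(-¼) - 8) = -81*(7/2 - 8) = -81*(-9/2) = 729/2 ≈ 364.50)
-l(S) = -1*729/2 = -729/2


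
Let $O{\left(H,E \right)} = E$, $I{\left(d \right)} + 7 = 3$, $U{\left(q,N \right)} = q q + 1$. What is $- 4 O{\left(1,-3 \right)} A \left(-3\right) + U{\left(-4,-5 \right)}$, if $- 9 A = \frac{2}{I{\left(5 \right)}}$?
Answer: $15$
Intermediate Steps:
$U{\left(q,N \right)} = 1 + q^{2}$ ($U{\left(q,N \right)} = q^{2} + 1 = 1 + q^{2}$)
$I{\left(d \right)} = -4$ ($I{\left(d \right)} = -7 + 3 = -4$)
$A = \frac{1}{18}$ ($A = - \frac{2 \frac{1}{-4}}{9} = - \frac{2 \left(- \frac{1}{4}\right)}{9} = \left(- \frac{1}{9}\right) \left(- \frac{1}{2}\right) = \frac{1}{18} \approx 0.055556$)
$- 4 O{\left(1,-3 \right)} A \left(-3\right) + U{\left(-4,-5 \right)} = - 4 \left(-3\right) \frac{1}{18} \left(-3\right) + \left(1 + \left(-4\right)^{2}\right) = - 4 \left(\left(- \frac{1}{6}\right) \left(-3\right)\right) + \left(1 + 16\right) = \left(-4\right) \frac{1}{2} + 17 = -2 + 17 = 15$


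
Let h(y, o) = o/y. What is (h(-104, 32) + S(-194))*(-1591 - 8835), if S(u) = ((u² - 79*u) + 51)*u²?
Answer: -20801926712960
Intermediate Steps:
S(u) = u²*(51 + u² - 79*u) (S(u) = (51 + u² - 79*u)*u² = u²*(51 + u² - 79*u))
(h(-104, 32) + S(-194))*(-1591 - 8835) = (32/(-104) + (-194)²*(51 + (-194)² - 79*(-194)))*(-1591 - 8835) = (32*(-1/104) + 37636*(51 + 37636 + 15326))*(-10426) = (-4/13 + 37636*53013)*(-10426) = (-4/13 + 1995197268)*(-10426) = (25937564480/13)*(-10426) = -20801926712960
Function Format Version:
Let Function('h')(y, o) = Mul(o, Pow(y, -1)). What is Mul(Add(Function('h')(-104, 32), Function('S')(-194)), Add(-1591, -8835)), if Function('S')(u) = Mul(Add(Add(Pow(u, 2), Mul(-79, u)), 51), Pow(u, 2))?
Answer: -20801926712960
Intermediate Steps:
Function('S')(u) = Mul(Pow(u, 2), Add(51, Pow(u, 2), Mul(-79, u))) (Function('S')(u) = Mul(Add(51, Pow(u, 2), Mul(-79, u)), Pow(u, 2)) = Mul(Pow(u, 2), Add(51, Pow(u, 2), Mul(-79, u))))
Mul(Add(Function('h')(-104, 32), Function('S')(-194)), Add(-1591, -8835)) = Mul(Add(Mul(32, Pow(-104, -1)), Mul(Pow(-194, 2), Add(51, Pow(-194, 2), Mul(-79, -194)))), Add(-1591, -8835)) = Mul(Add(Mul(32, Rational(-1, 104)), Mul(37636, Add(51, 37636, 15326))), -10426) = Mul(Add(Rational(-4, 13), Mul(37636, 53013)), -10426) = Mul(Add(Rational(-4, 13), 1995197268), -10426) = Mul(Rational(25937564480, 13), -10426) = -20801926712960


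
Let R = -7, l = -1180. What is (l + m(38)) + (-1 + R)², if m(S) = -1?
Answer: -1117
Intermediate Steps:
(l + m(38)) + (-1 + R)² = (-1180 - 1) + (-1 - 7)² = -1181 + (-8)² = -1181 + 64 = -1117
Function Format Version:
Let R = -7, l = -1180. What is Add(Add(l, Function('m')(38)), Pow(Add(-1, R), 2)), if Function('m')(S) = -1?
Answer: -1117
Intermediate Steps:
Add(Add(l, Function('m')(38)), Pow(Add(-1, R), 2)) = Add(Add(-1180, -1), Pow(Add(-1, -7), 2)) = Add(-1181, Pow(-8, 2)) = Add(-1181, 64) = -1117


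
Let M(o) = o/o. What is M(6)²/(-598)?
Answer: -1/598 ≈ -0.0016722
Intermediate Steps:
M(o) = 1
M(6)²/(-598) = 1²/(-598) = 1*(-1/598) = -1/598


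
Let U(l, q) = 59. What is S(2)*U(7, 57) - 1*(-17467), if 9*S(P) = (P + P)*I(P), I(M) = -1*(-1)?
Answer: 157439/9 ≈ 17493.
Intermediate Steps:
I(M) = 1
S(P) = 2*P/9 (S(P) = ((P + P)*1)/9 = ((2*P)*1)/9 = (2*P)/9 = 2*P/9)
S(2)*U(7, 57) - 1*(-17467) = ((2/9)*2)*59 - 1*(-17467) = (4/9)*59 + 17467 = 236/9 + 17467 = 157439/9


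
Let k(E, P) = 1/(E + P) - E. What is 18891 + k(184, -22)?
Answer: 3030535/162 ≈ 18707.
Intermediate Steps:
18891 + k(184, -22) = 18891 + (1 - 1*184**2 - 1*184*(-22))/(184 - 22) = 18891 + (1 - 1*33856 + 4048)/162 = 18891 + (1 - 33856 + 4048)/162 = 18891 + (1/162)*(-29807) = 18891 - 29807/162 = 3030535/162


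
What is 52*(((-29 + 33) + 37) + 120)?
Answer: 8372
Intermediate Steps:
52*(((-29 + 33) + 37) + 120) = 52*((4 + 37) + 120) = 52*(41 + 120) = 52*161 = 8372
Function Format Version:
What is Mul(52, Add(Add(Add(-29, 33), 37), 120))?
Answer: 8372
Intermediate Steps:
Mul(52, Add(Add(Add(-29, 33), 37), 120)) = Mul(52, Add(Add(4, 37), 120)) = Mul(52, Add(41, 120)) = Mul(52, 161) = 8372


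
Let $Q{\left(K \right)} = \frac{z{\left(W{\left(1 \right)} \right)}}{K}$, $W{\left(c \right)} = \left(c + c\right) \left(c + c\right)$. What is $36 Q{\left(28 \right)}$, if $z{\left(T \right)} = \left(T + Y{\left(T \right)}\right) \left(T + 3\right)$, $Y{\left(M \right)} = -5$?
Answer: $-9$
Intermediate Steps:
$W{\left(c \right)} = 4 c^{2}$ ($W{\left(c \right)} = 2 c 2 c = 4 c^{2}$)
$z{\left(T \right)} = \left(-5 + T\right) \left(3 + T\right)$ ($z{\left(T \right)} = \left(T - 5\right) \left(T + 3\right) = \left(-5 + T\right) \left(3 + T\right)$)
$Q{\left(K \right)} = - \frac{7}{K}$ ($Q{\left(K \right)} = \frac{-15 + \left(4 \cdot 1^{2}\right)^{2} - 2 \cdot 4 \cdot 1^{2}}{K} = \frac{-15 + \left(4 \cdot 1\right)^{2} - 2 \cdot 4 \cdot 1}{K} = \frac{-15 + 4^{2} - 8}{K} = \frac{-15 + 16 - 8}{K} = - \frac{7}{K}$)
$36 Q{\left(28 \right)} = 36 \left(- \frac{7}{28}\right) = 36 \left(\left(-7\right) \frac{1}{28}\right) = 36 \left(- \frac{1}{4}\right) = -9$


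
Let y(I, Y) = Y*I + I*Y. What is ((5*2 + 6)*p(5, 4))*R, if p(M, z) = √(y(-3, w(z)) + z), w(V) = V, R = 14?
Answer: 448*I*√5 ≈ 1001.8*I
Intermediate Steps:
y(I, Y) = 2*I*Y (y(I, Y) = I*Y + I*Y = 2*I*Y)
p(M, z) = √5*√(-z) (p(M, z) = √(2*(-3)*z + z) = √(-6*z + z) = √(-5*z) = √5*√(-z))
((5*2 + 6)*p(5, 4))*R = ((5*2 + 6)*(√5*√(-1*4)))*14 = ((10 + 6)*(√5*√(-4)))*14 = (16*(√5*(2*I)))*14 = (16*(2*I*√5))*14 = (32*I*√5)*14 = 448*I*√5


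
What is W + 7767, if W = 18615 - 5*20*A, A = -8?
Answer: 27182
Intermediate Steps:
W = 19415 (W = 18615 - 5*20*(-8) = 18615 - 100*(-8) = 18615 - 1*(-800) = 18615 + 800 = 19415)
W + 7767 = 19415 + 7767 = 27182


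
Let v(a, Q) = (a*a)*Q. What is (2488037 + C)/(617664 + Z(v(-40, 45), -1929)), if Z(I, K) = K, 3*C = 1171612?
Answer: 8635723/1847205 ≈ 4.6750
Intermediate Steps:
C = 1171612/3 (C = (⅓)*1171612 = 1171612/3 ≈ 3.9054e+5)
v(a, Q) = Q*a² (v(a, Q) = a²*Q = Q*a²)
(2488037 + C)/(617664 + Z(v(-40, 45), -1929)) = (2488037 + 1171612/3)/(617664 - 1929) = (8635723/3)/615735 = (8635723/3)*(1/615735) = 8635723/1847205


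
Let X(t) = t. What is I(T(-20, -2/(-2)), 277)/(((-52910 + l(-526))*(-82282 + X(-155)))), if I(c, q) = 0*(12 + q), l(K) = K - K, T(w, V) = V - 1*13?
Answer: 0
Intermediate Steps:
T(w, V) = -13 + V (T(w, V) = V - 13 = -13 + V)
l(K) = 0
I(c, q) = 0
I(T(-20, -2/(-2)), 277)/(((-52910 + l(-526))*(-82282 + X(-155)))) = 0/(((-52910 + 0)*(-82282 - 155))) = 0/((-52910*(-82437))) = 0/4361741670 = 0*(1/4361741670) = 0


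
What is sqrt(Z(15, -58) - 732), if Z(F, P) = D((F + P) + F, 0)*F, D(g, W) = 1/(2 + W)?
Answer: 3*I*sqrt(322)/2 ≈ 26.917*I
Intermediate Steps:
Z(F, P) = F/2 (Z(F, P) = F/(2 + 0) = F/2)
sqrt(Z(15, -58) - 732) = sqrt((1/2)*15 - 732) = sqrt(15/2 - 732) = sqrt(-1449/2) = 3*I*sqrt(322)/2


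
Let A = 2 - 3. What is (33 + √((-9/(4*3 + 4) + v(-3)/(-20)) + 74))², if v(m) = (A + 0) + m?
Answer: (660 + √29455)²/400 ≈ 1729.0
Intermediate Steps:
A = -1
v(m) = -1 + m (v(m) = (-1 + 0) + m = -1 + m)
(33 + √((-9/(4*3 + 4) + v(-3)/(-20)) + 74))² = (33 + √((-9/(4*3 + 4) + (-1 - 3)/(-20)) + 74))² = (33 + √((-9/(12 + 4) - 4*(-1/20)) + 74))² = (33 + √((-9/16 + ⅕) + 74))² = (33 + √(-29/80 + 74))² = (33 + √(5891/80))² = (33 + √29455/20)²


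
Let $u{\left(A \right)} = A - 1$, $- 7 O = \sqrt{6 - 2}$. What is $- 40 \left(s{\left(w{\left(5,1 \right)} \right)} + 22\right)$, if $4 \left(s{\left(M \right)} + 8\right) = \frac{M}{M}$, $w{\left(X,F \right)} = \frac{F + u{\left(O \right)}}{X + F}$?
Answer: $-570$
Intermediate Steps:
$O = - \frac{2}{7}$ ($O = - \frac{\sqrt{6 - 2}}{7} = - \frac{\sqrt{4}}{7} = \left(- \frac{1}{7}\right) 2 = - \frac{2}{7} \approx -0.28571$)
$u{\left(A \right)} = -1 + A$ ($u{\left(A \right)} = A - 1 = -1 + A$)
$w{\left(X,F \right)} = \frac{- \frac{9}{7} + F}{F + X}$ ($w{\left(X,F \right)} = \frac{F - \frac{9}{7}}{X + F} = \frac{F - \frac{9}{7}}{F + X} = \frac{- \frac{9}{7} + F}{F + X}$)
$s{\left(M \right)} = - \frac{31}{4}$ ($s{\left(M \right)} = -8 + \frac{M \frac{1}{M}}{4} = -8 + \frac{1}{4} \cdot 1 = -8 + \frac{1}{4} = - \frac{31}{4}$)
$- 40 \left(s{\left(w{\left(5,1 \right)} \right)} + 22\right) = - 40 \left(- \frac{31}{4} + 22\right) = \left(-40\right) \frac{57}{4} = -570$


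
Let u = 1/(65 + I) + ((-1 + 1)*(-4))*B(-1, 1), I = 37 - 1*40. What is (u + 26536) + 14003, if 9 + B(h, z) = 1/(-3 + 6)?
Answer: 2513419/62 ≈ 40539.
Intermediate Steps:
B(h, z) = -26/3 (B(h, z) = -9 + 1/(-3 + 6) = -9 + 1/3 = -26/3)
I = -3 (I = 37 - 40 = -3)
u = 1/62 (u = 1/(65 - 3) + ((-1 + 1)*(-4))*(-26/3) = 1/62 + (0*(-4))*(-26/3) = 1/62 + 0*(-26/3) = 1/62 + 0 = 1/62 ≈ 0.016129)
(u + 26536) + 14003 = (1/62 + 26536) + 14003 = 1645233/62 + 14003 = 2513419/62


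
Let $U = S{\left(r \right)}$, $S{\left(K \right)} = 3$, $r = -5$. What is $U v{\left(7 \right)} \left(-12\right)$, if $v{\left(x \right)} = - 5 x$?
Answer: $1260$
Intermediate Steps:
$U = 3$
$U v{\left(7 \right)} \left(-12\right) = 3 \left(\left(-5\right) 7\right) \left(-12\right) = 3 \left(-35\right) \left(-12\right) = \left(-105\right) \left(-12\right) = 1260$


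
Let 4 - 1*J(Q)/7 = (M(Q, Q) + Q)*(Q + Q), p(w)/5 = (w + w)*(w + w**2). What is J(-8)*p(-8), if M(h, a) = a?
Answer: 7902720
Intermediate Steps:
p(w) = 10*w*(w + w**2) (p(w) = 5*((w + w)*(w + w**2)) = 5*((2*w)*(w + w**2)) = 5*(2*w*(w + w**2)) = 10*w*(w + w**2))
J(Q) = 28 - 28*Q**2 (J(Q) = 28 - 7*(Q + Q)*(Q + Q) = 28 - 7*2*Q*2*Q = 28 - 28*Q**2)
J(-8)*p(-8) = (28 - 28*(-8)**2)*(10*(-8)**2*(1 - 8)) = (28 - 28*64)*(10*64*(-7)) = (28 - 1792)*(-4480) = -1764*(-4480) = 7902720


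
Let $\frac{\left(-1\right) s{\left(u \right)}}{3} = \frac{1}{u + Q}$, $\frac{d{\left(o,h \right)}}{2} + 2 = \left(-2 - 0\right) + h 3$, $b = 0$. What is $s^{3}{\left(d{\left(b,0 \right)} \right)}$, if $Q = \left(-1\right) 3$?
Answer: $\frac{27}{1331} \approx 0.020285$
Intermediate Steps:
$Q = -3$
$d{\left(o,h \right)} = -8 + 6 h$ ($d{\left(o,h \right)} = -4 + 2 \left(\left(-2 - 0\right) + h 3\right) = -4 + 2 \left(\left(-2 + 0\right) + 3 h\right) = -4 + 2 \left(-2 + 3 h\right) = -4 + \left(-4 + 6 h\right) = -8 + 6 h$)
$s{\left(u \right)} = - \frac{3}{-3 + u}$ ($s{\left(u \right)} = - \frac{3}{u - 3} = - \frac{3}{-3 + u}$)
$s^{3}{\left(d{\left(b,0 \right)} \right)} = \left(- \frac{3}{-3 + \left(-8 + 6 \cdot 0\right)}\right)^{3} = \left(- \frac{3}{-3 + \left(-8 + 0\right)}\right)^{3} = \left(- \frac{3}{-3 - 8}\right)^{3} = \left(- \frac{3}{-11}\right)^{3} = \left(\left(-3\right) \left(- \frac{1}{11}\right)\right)^{3} = \left(\frac{3}{11}\right)^{3} = \frac{27}{1331}$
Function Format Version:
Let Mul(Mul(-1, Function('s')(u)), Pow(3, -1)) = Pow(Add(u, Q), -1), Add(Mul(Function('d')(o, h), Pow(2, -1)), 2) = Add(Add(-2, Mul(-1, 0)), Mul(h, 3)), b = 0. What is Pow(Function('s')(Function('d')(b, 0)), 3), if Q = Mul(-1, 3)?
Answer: Rational(27, 1331) ≈ 0.020285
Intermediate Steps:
Q = -3
Function('d')(o, h) = Add(-8, Mul(6, h)) (Function('d')(o, h) = Add(-4, Mul(2, Add(Add(-2, Mul(-1, 0)), Mul(h, 3)))) = Add(-4, Mul(2, Add(Add(-2, 0), Mul(3, h)))) = Add(-4, Mul(2, Add(-2, Mul(3, h)))) = Add(-4, Add(-4, Mul(6, h))) = Add(-8, Mul(6, h)))
Function('s')(u) = Mul(-3, Pow(Add(-3, u), -1)) (Function('s')(u) = Mul(-3, Pow(Add(u, -3), -1)) = Mul(-3, Pow(Add(-3, u), -1)))
Pow(Function('s')(Function('d')(b, 0)), 3) = Pow(Mul(-3, Pow(Add(-3, Add(-8, Mul(6, 0))), -1)), 3) = Pow(Mul(-3, Pow(Add(-3, Add(-8, 0)), -1)), 3) = Pow(Mul(-3, Pow(Add(-3, -8), -1)), 3) = Pow(Mul(-3, Pow(-11, -1)), 3) = Pow(Mul(-3, Rational(-1, 11)), 3) = Pow(Rational(3, 11), 3) = Rational(27, 1331)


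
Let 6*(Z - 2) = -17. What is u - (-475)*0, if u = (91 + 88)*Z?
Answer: -895/6 ≈ -149.17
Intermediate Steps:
Z = -⅚ (Z = 2 + (⅙)*(-17) = 2 - 17/6 = -⅚ ≈ -0.83333)
u = -895/6 (u = (91 + 88)*(-⅚) = 179*(-⅚) = -895/6 ≈ -149.17)
u - (-475)*0 = -895/6 - (-475)*0 = -895/6 - 1*0 = -895/6 + 0 = -895/6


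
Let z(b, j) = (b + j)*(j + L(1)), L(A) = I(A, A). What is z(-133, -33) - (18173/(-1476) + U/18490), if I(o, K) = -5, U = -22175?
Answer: 17252189099/2729124 ≈ 6321.5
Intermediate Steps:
L(A) = -5
z(b, j) = (-5 + j)*(b + j) (z(b, j) = (b + j)*(j - 5) = (b + j)*(-5 + j) = (-5 + j)*(b + j))
z(-133, -33) - (18173/(-1476) + U/18490) = ((-33)² - 5*(-133) - 5*(-33) - 133*(-33)) - (18173/(-1476) - 22175/18490) = (1089 + 665 + 165 + 4389) - (18173*(-1/1476) - 22175*1/18490) = 6308 - (-18173/1476 - 4435/3698) = 6308 - 1*(-36874907/2729124) = 6308 + 36874907/2729124 = 17252189099/2729124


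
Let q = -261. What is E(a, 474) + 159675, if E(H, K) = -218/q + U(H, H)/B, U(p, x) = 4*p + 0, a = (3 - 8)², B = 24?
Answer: 83352961/522 ≈ 1.5968e+5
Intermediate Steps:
a = 25 (a = (-5)² = 25)
U(p, x) = 4*p
E(H, K) = 218/261 + H/6 (E(H, K) = -218/(-261) + (4*H)/24 = -218*(-1/261) + (4*H)*(1/24) = 218/261 + H/6)
E(a, 474) + 159675 = (218/261 + (⅙)*25) + 159675 = (218/261 + 25/6) + 159675 = 2611/522 + 159675 = 83352961/522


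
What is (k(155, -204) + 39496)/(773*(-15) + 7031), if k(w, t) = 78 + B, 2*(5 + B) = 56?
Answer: -39597/4564 ≈ -8.6759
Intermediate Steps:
B = 23 (B = -5 + (1/2)*56 = -5 + 28 = 23)
k(w, t) = 101 (k(w, t) = 78 + 23 = 101)
(k(155, -204) + 39496)/(773*(-15) + 7031) = (101 + 39496)/(773*(-15) + 7031) = 39597/(-11595 + 7031) = 39597/(-4564) = 39597*(-1/4564) = -39597/4564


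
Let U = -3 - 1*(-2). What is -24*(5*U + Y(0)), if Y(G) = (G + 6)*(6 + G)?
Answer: -744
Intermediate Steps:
U = -1 (U = -3 + 2 = -1)
Y(G) = (6 + G)² (Y(G) = (6 + G)*(6 + G) = (6 + G)²)
-24*(5*U + Y(0)) = -24*(5*(-1) + (6 + 0)²) = -24*(-5 + 6²) = -24*(-5 + 36) = -24*31 = -744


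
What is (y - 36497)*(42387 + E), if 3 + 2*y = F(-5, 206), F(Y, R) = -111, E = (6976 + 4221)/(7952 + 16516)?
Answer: -18955740392701/12234 ≈ -1.5494e+9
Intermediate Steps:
E = 11197/24468 ≈ 0.45762
y = -57 (y = -3/2 + (½)*(-111) = -3/2 - 111/2 = -57)
(y - 36497)*(42387 + E) = (-57 - 36497)*(42387 + 11197/24468) = -36554*1037136313/24468 = -18955740392701/12234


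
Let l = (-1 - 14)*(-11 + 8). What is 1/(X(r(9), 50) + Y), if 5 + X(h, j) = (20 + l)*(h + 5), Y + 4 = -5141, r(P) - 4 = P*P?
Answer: 1/700 ≈ 0.0014286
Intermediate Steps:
r(P) = 4 + P² (r(P) = 4 + P*P = 4 + P²)
l = 45 (l = -15*(-3) = 45)
Y = -5145 (Y = -4 - 5141 = -5145)
X(h, j) = 320 + 65*h (X(h, j) = -5 + (20 + 45)*(h + 5) = -5 + 65*(5 + h) = -5 + (325 + 65*h) = 320 + 65*h)
1/(X(r(9), 50) + Y) = 1/((320 + 65*(4 + 9²)) - 5145) = 1/((320 + 65*(4 + 81)) - 5145) = 1/((320 + 65*85) - 5145) = 1/((320 + 5525) - 5145) = 1/(5845 - 5145) = 1/700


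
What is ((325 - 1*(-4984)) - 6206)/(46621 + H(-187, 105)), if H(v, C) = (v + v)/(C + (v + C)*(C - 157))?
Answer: -230529/11981575 ≈ -0.019240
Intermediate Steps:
H(v, C) = 2*v/(C + (-157 + C)*(C + v)) (H(v, C) = (2*v)/(C + (C + v)*(-157 + C)) = (2*v)/(C + (-157 + C)*(C + v)) = 2*v/(C + (-157 + C)*(C + v)))
((325 - 1*(-4984)) - 6206)/(46621 + H(-187, 105)) = ((325 - 1*(-4984)) - 6206)/(46621 + 2*(-187)/(105² - 157*(-187) - 156*105 + 105*(-187))) = ((325 + 4984) - 6206)/(46621 + 2*(-187)/(11025 + 29359 - 16380 - 19635)) = (5309 - 6206)/(46621 + 2*(-187)/4369) = -897/(46621 + 2*(-187)*(1/4369)) = -897/(46621 - 22/257) = -897/11981575/257 = -897*257/11981575 = -230529/11981575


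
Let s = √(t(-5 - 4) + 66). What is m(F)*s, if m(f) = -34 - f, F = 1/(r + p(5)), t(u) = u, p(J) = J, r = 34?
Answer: -1327*√57/39 ≈ -256.89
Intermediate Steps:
F = 1/39 (F = 1/(34 + 5) = 1/39 ≈ 0.025641)
s = √57 (s = √((-5 - 4) + 66) = √(-9 + 66) = √57 ≈ 7.5498)
m(F)*s = (-34 - 1*1/39)*√57 = (-34 - 1/39)*√57 = -1327*√57/39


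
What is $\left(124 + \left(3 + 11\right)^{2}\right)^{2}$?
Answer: $102400$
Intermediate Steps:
$\left(124 + \left(3 + 11\right)^{2}\right)^{2} = \left(124 + 14^{2}\right)^{2} = \left(124 + 196\right)^{2} = 320^{2} = 102400$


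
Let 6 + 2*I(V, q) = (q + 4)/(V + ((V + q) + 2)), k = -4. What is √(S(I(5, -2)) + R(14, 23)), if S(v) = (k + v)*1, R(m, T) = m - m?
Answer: I*√690/10 ≈ 2.6268*I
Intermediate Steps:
I(V, q) = -3 + (4 + q)/(2*(2 + q + 2*V)) (I(V, q) = -3 + ((q + 4)/(V + ((V + q) + 2)))/2 = -3 + ((4 + q)/(V + (2 + V + q)))/2 = -3 + ((4 + q)/(2 + q + 2*V))/2 = -3 + (4 + q)/(2*(2 + q + 2*V)))
R(m, T) = 0
S(v) = -4 + v (S(v) = (-4 + v)*1 = -4 + v)
√(S(I(5, -2)) + R(14, 23)) = √((-4 + (-8 - 12*5 - 5*(-2))/(2*(2 - 2 + 2*5))) + 0) = √((-4 + (-8 - 60 + 10)/(2*(2 - 2 + 10))) + 0) = √((-4 + (½)*(-58)/10) + 0) = √((-4 + (½)*(⅒)*(-58)) + 0) = √((-4 - 29/10) + 0) = √(-69/10 + 0) = √(-69/10) = I*√690/10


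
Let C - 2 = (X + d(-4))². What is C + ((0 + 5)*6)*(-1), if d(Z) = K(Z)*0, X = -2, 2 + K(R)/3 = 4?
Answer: -24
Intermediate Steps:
K(R) = 6 (K(R) = -6 + 3*4 = -6 + 12 = 6)
d(Z) = 0 (d(Z) = 6*0 = 0)
C = 6 (C = 2 + (-2 + 0)² = 2 + (-2)² = 2 + 4 = 6)
C + ((0 + 5)*6)*(-1) = 6 + ((0 + 5)*6)*(-1) = 6 + (5*6)*(-1) = 6 + 30*(-1) = 6 - 30 = -24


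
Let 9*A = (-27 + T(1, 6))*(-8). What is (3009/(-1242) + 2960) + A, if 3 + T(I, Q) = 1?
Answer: 411703/138 ≈ 2983.4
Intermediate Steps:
T(I, Q) = -2 (T(I, Q) = -3 + 1 = -2)
A = 232/9 (A = ((-27 - 2)*(-8))/9 = (-29*(-8))/9 = (⅑)*232 = 232/9 ≈ 25.778)
(3009/(-1242) + 2960) + A = (3009/(-1242) + 2960) + 232/9 = (3009*(-1/1242) + 2960) + 232/9 = (-1003/414 + 2960) + 232/9 = 1224437/414 + 232/9 = 411703/138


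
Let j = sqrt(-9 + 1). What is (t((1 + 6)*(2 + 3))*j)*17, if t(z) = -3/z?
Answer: -102*I*sqrt(2)/35 ≈ -4.1214*I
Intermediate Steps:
j = 2*I*sqrt(2) (j = sqrt(-8) = 2*I*sqrt(2) ≈ 2.8284*I)
(t((1 + 6)*(2 + 3))*j)*17 = ((-3*1/((1 + 6)*(2 + 3)))*(2*I*sqrt(2)))*17 = ((-3/(7*5))*(2*I*sqrt(2)))*17 = ((-3/35)*(2*I*sqrt(2)))*17 = ((-3*1/35)*(2*I*sqrt(2)))*17 = -6*I*sqrt(2)/35*17 = -102*I*sqrt(2)/35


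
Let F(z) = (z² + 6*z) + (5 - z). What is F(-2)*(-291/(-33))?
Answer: -97/11 ≈ -8.8182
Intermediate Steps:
F(z) = 5 + z² + 5*z
F(-2)*(-291/(-33)) = (5 + (-2)² + 5*(-2))*(-291/(-33)) = (5 + 4 - 10)*(-291*(-1/33)) = -1*97/11 = -97/11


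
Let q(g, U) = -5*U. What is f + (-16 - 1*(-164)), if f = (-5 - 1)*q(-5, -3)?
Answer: 58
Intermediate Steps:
f = -90 (f = (-5 - 1)*(-5*(-3)) = -6*15 = -90)
f + (-16 - 1*(-164)) = -90 + (-16 - 1*(-164)) = -90 + (-16 + 164) = -90 + 148 = 58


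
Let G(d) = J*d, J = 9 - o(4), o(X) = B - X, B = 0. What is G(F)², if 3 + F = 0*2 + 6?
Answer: 1521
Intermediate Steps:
F = 3 (F = -3 + (0*2 + 6) = -3 + (0 + 6) = -3 + 6 = 3)
o(X) = -X (o(X) = 0 - X = -X)
J = 13 (J = 9 - (-1)*4 = 9 - 1*(-4) = 9 + 4 = 13)
G(d) = 13*d
G(F)² = (13*3)² = 39² = 1521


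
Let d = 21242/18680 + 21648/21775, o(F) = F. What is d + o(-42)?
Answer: -1621686481/40675700 ≈ -39.869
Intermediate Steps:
d = 86692919/40675700 (d = 21242*(1/18680) + 21648*(1/21775) = 10621/9340 + 21648/21775 = 86692919/40675700 ≈ 2.1313)
d + o(-42) = 86692919/40675700 - 42 = -1621686481/40675700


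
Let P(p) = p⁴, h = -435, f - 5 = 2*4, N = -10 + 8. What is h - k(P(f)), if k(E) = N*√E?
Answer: -97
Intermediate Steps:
N = -2
f = 13 (f = 5 + 2*4 = 5 + 8 = 13)
k(E) = -2*√E
h - k(P(f)) = -435 - (-2)*√(13⁴) = -435 - (-2)*√28561 = -435 - (-2)*169 = -435 - 1*(-338) = -435 + 338 = -97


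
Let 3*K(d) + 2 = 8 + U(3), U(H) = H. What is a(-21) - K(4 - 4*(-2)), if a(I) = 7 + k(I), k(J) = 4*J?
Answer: -80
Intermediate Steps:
K(d) = 3 (K(d) = -⅔ + (8 + 3)/3 = -⅔ + (⅓)*11 = -⅔ + 11/3 = 3)
a(I) = 7 + 4*I
a(-21) - K(4 - 4*(-2)) = (7 + 4*(-21)) - 1*3 = (7 - 84) - 3 = -77 - 3 = -80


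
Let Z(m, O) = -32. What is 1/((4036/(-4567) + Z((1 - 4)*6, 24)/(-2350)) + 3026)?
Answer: 5366225/16233527622 ≈ 0.00033056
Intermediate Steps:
1/((4036/(-4567) + Z((1 - 4)*6, 24)/(-2350)) + 3026) = 1/((4036/(-4567) - 32/(-2350)) + 3026) = 1/((4036*(-1/4567) - 32*(-1/2350)) + 3026) = 1/((-4036/4567 + 16/1175) + 3026) = 1/(-4669228/5366225 + 3026) = 1/(16233527622/5366225) = 5366225/16233527622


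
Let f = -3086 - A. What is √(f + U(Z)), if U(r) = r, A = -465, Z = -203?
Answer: 2*I*√706 ≈ 53.141*I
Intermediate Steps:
f = -2621 (f = -3086 - 1*(-465) = -3086 + 465 = -2621)
√(f + U(Z)) = √(-2621 - 203) = √(-2824) = 2*I*√706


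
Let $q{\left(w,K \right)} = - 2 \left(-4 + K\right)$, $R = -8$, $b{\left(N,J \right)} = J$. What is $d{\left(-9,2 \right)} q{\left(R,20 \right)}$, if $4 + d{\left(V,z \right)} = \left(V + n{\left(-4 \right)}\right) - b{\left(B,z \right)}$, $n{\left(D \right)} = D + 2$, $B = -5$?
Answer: $544$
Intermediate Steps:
$n{\left(D \right)} = 2 + D$
$q{\left(w,K \right)} = 8 - 2 K$
$d{\left(V,z \right)} = -6 + V - z$ ($d{\left(V,z \right)} = -4 - \left(2 + z - V\right) = -6 + V - z$)
$d{\left(-9,2 \right)} q{\left(R,20 \right)} = \left(-6 - 9 - 2\right) \left(8 - 40\right) = \left(-17\right) \left(-32\right) = 544$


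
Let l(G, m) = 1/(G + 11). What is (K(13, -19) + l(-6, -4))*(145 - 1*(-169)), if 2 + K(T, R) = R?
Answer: -32656/5 ≈ -6531.2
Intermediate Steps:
K(T, R) = -2 + R
l(G, m) = 1/(11 + G)
(K(13, -19) + l(-6, -4))*(145 - 1*(-169)) = ((-2 - 19) + 1/(11 - 6))*(145 - 1*(-169)) = (-21 + 1/5)*(145 + 169) = (-21 + ⅕)*314 = -104/5*314 = -32656/5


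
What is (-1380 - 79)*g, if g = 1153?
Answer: -1682227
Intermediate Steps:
(-1380 - 79)*g = (-1380 - 79)*1153 = -1459*1153 = -1682227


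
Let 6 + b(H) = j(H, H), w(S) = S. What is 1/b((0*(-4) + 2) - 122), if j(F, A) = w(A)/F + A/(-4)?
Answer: 1/25 ≈ 0.040000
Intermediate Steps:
j(F, A) = -A/4 + A/F (j(F, A) = A/F + A/(-4) = A/F + A*(-1/4) = A/F - A/4 = -A/4 + A/F)
b(H) = -5 - H/4 (b(H) = -6 + (-H/4 + H/H) = -6 + (-H/4 + 1) = -6 + (1 - H/4) = -5 - H/4)
1/b((0*(-4) + 2) - 122) = 1/(-5 - ((0*(-4) + 2) - 122)/4) = 1/(-5 - ((0 + 2) - 122)/4) = 1/(-5 - (2 - 122)/4) = 1/(-5 - 1/4*(-120)) = 1/(-5 + 30) = 1/25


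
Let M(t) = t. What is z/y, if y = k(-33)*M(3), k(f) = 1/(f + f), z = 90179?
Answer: -1983938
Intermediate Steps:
k(f) = 1/(2*f)
y = -1/22 (y = ((½)/(-33))*3 = ((½)*(-1/33))*3 = -1/66*3 = -1/22 ≈ -0.045455)
z/y = 90179/(-1/22) = 90179*(-22) = -1983938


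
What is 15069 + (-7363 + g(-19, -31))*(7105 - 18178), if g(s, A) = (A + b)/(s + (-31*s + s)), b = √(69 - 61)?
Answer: 44931951231/551 - 22146*√2/551 ≈ 8.1546e+7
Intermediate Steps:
b = 2*√2 (b = √8 = 2*√2 ≈ 2.8284)
g(s, A) = -(A + 2*√2)/(29*s) (g(s, A) = (A + 2*√2)/(s + (-31*s + s)) = (A + 2*√2)/(s - 30*s) = (A + 2*√2)/((-29*s)) = (A + 2*√2)*(-1/(29*s)) = -(A + 2*√2)/(29*s))
15069 + (-7363 + g(-19, -31))*(7105 - 18178) = 15069 + (-7363 + (1/29)*(-1*(-31) - 2*√2)/(-19))*(7105 - 18178) = 15069 + (-7363 + (1/29)*(-1/19)*(31 - 2*√2))*(-11073) = 15069 + (-7363 + (-31/551 + 2*√2/551))*(-11073) = 15069 + (-4057044/551 + 2*√2/551)*(-11073) = 15069 + (44923648212/551 - 22146*√2/551) = 44931951231/551 - 22146*√2/551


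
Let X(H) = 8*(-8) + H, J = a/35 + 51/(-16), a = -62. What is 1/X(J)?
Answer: -560/38617 ≈ -0.014501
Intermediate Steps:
J = -2777/560 (J = -62/35 + 51/(-16) = -62*1/35 + 51*(-1/16) = -62/35 - 51/16 = -2777/560 ≈ -4.9589)
X(H) = -64 + H
1/X(J) = 1/(-64 - 2777/560) = 1/(-38617/560) = -560/38617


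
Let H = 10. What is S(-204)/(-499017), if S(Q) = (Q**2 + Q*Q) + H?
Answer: -83242/499017 ≈ -0.16681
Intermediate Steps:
S(Q) = 10 + 2*Q**2 (S(Q) = (Q**2 + Q*Q) + 10 = (Q**2 + Q**2) + 10 = 2*Q**2 + 10 = 10 + 2*Q**2)
S(-204)/(-499017) = (10 + 2*(-204)**2)/(-499017) = (10 + 2*41616)*(-1/499017) = (10 + 83232)*(-1/499017) = 83242*(-1/499017) = -83242/499017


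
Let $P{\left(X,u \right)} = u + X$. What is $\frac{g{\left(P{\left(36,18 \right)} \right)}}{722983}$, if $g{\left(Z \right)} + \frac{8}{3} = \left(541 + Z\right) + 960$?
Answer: $\frac{4657}{2168949} \approx 0.0021471$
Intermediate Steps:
$P{\left(X,u \right)} = X + u$
$g{\left(Z \right)} = \frac{4495}{3} + Z$ ($g{\left(Z \right)} = - \frac{8}{3} + \left(\left(541 + Z\right) + 960\right) = - \frac{8}{3} + \left(1501 + Z\right) = \frac{4495}{3} + Z$)
$\frac{g{\left(P{\left(36,18 \right)} \right)}}{722983} = \frac{\frac{4495}{3} + \left(36 + 18\right)}{722983} = \left(\frac{4495}{3} + 54\right) \frac{1}{722983} = \frac{4657}{3} \cdot \frac{1}{722983} = \frac{4657}{2168949}$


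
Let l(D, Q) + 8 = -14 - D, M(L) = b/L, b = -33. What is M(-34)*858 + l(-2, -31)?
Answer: 13817/17 ≈ 812.76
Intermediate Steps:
M(L) = -33/L
l(D, Q) = -22 - D (l(D, Q) = -8 + (-14 - D) = -22 - D)
M(-34)*858 + l(-2, -31) = -33/(-34)*858 + (-22 - 1*(-2)) = -33*(-1/34)*858 + (-22 + 2) = (33/34)*858 - 20 = 14157/17 - 20 = 13817/17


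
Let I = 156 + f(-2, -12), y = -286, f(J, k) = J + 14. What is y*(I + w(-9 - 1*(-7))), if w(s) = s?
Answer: -47476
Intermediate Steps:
f(J, k) = 14 + J
I = 168 (I = 156 + (14 - 2) = 156 + 12 = 168)
y*(I + w(-9 - 1*(-7))) = -286*(168 + (-9 - 1*(-7))) = -286*(168 + (-9 + 7)) = -286*(168 - 2) = -286*166 = -47476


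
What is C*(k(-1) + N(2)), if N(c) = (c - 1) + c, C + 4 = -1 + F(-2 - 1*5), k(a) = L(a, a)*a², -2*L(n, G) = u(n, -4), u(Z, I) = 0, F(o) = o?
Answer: -36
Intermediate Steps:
L(n, G) = 0 (L(n, G) = -½*0 = 0)
k(a) = 0 (k(a) = 0*a² = 0)
C = -12 (C = -4 + (-1 + (-2 - 1*5)) = -4 + (-1 + (-2 - 5)) = -4 + (-1 - 7) = -4 - 8 = -12)
N(c) = -1 + 2*c (N(c) = (-1 + c) + c = -1 + 2*c)
C*(k(-1) + N(2)) = -12*(0 + (-1 + 2*2)) = -12*(0 + (-1 + 4)) = -12*(0 + 3) = -12*3 = -36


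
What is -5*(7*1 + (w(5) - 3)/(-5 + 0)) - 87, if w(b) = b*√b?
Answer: -125 + 5*√5 ≈ -113.82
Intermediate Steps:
w(b) = b^(3/2)
-5*(7*1 + (w(5) - 3)/(-5 + 0)) - 87 = -5*(7*1 + (5^(3/2) - 3)/(-5 + 0)) - 87 = -5*(7 + (5*√5 - 3)/(-5)) - 87 = -5*(7 + (-3 + 5*√5)*(-⅕)) - 87 = -5*(7 + (⅗ - √5)) - 87 = -5*(38/5 - √5) - 87 = (-38 + 5*√5) - 87 = -125 + 5*√5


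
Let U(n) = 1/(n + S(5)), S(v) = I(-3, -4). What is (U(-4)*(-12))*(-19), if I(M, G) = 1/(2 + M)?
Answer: -228/5 ≈ -45.600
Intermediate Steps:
S(v) = -1 (S(v) = 1/(2 - 3) = 1/(-1) = -1)
U(n) = 1/(-1 + n) (U(n) = 1/(n - 1) = 1/(-1 + n))
(U(-4)*(-12))*(-19) = (-12/(-1 - 4))*(-19) = (-12/(-5))*(-19) = -⅕*(-12)*(-19) = (12/5)*(-19) = -228/5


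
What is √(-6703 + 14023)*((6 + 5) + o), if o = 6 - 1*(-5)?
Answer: 44*√1830 ≈ 1882.3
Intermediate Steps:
o = 11 (o = 6 + 5 = 11)
√(-6703 + 14023)*((6 + 5) + o) = √(-6703 + 14023)*((6 + 5) + 11) = √7320*(11 + 11) = (2*√1830)*22 = 44*√1830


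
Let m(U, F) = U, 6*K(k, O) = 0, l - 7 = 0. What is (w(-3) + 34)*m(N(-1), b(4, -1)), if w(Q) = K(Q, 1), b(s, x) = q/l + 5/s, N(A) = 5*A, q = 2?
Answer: -170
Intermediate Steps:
l = 7 (l = 7 + 0 = 7)
K(k, O) = 0 (K(k, O) = (⅙)*0 = 0)
b(s, x) = 2/7 + 5/s
w(Q) = 0
(w(-3) + 34)*m(N(-1), b(4, -1)) = (0 + 34)*(5*(-1)) = 34*(-5) = -170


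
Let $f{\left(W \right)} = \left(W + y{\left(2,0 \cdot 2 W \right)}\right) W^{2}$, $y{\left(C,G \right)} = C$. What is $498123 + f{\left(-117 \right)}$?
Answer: $-1076112$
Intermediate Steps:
$f{\left(W \right)} = W^{2} \left(2 + W\right)$ ($f{\left(W \right)} = \left(W + 2\right) W^{2} = \left(2 + W\right) W^{2} = W^{2} \left(2 + W\right)$)
$498123 + f{\left(-117 \right)} = 498123 + \left(-117\right)^{2} \left(2 - 117\right) = 498123 + 13689 \left(-115\right) = 498123 - 1574235 = -1076112$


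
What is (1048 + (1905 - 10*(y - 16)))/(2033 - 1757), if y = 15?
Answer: 2963/276 ≈ 10.736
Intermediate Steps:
(1048 + (1905 - 10*(y - 16)))/(2033 - 1757) = (1048 + (1905 - 10*(15 - 16)))/(2033 - 1757) = (1048 + (1905 - 10*(-1)))/276 = (1048 + (1905 - 1*(-10)))*(1/276) = (1048 + (1905 + 10))*(1/276) = (1048 + 1915)*(1/276) = 2963*(1/276) = 2963/276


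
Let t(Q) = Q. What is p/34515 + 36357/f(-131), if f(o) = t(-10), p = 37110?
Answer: -83632717/23010 ≈ -3634.6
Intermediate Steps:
f(o) = -10
p/34515 + 36357/f(-131) = 37110/34515 + 36357/(-10) = 37110*(1/34515) + 36357*(-1/10) = 2474/2301 - 36357/10 = -83632717/23010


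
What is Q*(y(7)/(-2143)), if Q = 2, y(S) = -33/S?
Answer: 66/15001 ≈ 0.0043997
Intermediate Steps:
Q*(y(7)/(-2143)) = 2*(-33/7/(-2143)) = 2*(-33*1/7*(-1/2143)) = 2*(-33/7*(-1/2143)) = 2*(33/15001) = 66/15001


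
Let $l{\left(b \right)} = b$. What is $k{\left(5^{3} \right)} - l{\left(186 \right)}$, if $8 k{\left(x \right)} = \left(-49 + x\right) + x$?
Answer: $- \frac{1287}{8} \approx -160.88$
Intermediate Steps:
$k{\left(x \right)} = - \frac{49}{8} + \frac{x}{4}$ ($k{\left(x \right)} = \frac{\left(-49 + x\right) + x}{8} = \frac{-49 + 2 x}{8} = - \frac{49}{8} + \frac{x}{4}$)
$k{\left(5^{3} \right)} - l{\left(186 \right)} = \left(- \frac{49}{8} + \frac{5^{3}}{4}\right) - 186 = \left(- \frac{49}{8} + \frac{1}{4} \cdot 125\right) - 186 = \left(- \frac{49}{8} + \frac{125}{4}\right) - 186 = \frac{201}{8} - 186 = - \frac{1287}{8}$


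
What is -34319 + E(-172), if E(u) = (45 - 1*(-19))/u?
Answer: -1475733/43 ≈ -34319.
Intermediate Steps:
E(u) = 64/u (E(u) = (45 + 19)/u = 64/u)
-34319 + E(-172) = -34319 + 64/(-172) = -34319 + 64*(-1/172) = -34319 - 16/43 = -1475733/43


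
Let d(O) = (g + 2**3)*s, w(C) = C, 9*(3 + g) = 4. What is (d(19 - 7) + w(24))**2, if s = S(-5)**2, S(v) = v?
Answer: 2076481/81 ≈ 25636.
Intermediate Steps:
g = -23/9 (g = -3 + (1/9)*4 = -3 + 4/9 = -23/9 ≈ -2.5556)
s = 25 (s = (-5)**2 = 25)
d(O) = 1225/9 (d(O) = (-23/9 + 2**3)*25 = (-23/9 + 8)*25 = (49/9)*25 = 1225/9)
(d(19 - 7) + w(24))**2 = (1225/9 + 24)**2 = (1441/9)**2 = 2076481/81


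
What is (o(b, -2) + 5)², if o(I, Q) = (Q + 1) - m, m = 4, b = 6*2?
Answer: 0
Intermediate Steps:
b = 12
o(I, Q) = -3 + Q (o(I, Q) = (Q + 1) - 1*4 = (1 + Q) - 4 = -3 + Q)
(o(b, -2) + 5)² = ((-3 - 2) + 5)² = (-5 + 5)² = 0² = 0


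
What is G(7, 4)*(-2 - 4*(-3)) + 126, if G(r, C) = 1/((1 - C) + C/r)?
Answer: 2072/17 ≈ 121.88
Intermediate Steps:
G(r, C) = 1/(1 - C + C/r)
G(7, 4)*(-2 - 4*(-3)) + 126 = (7/(4 + 7 - 1*4*7))*(-2 - 4*(-3)) + 126 = (7/(4 + 7 - 28))*(-2 + 12) + 126 = (7/(-17))*10 + 126 = (7*(-1/17))*10 + 126 = -7/17*10 + 126 = -70/17 + 126 = 2072/17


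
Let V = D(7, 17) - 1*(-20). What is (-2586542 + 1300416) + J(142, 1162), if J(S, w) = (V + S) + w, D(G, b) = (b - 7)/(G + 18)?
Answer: -6424008/5 ≈ -1.2848e+6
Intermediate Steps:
D(G, b) = (-7 + b)/(18 + G)
V = 102/5 (V = (-7 + 17)/(18 + 7) - 1*(-20) = 10/25 + 20 = (1/25)*10 + 20 = ⅖ + 20 = 102/5 ≈ 20.400)
J(S, w) = 102/5 + S + w (J(S, w) = (102/5 + S) + w = 102/5 + S + w)
(-2586542 + 1300416) + J(142, 1162) = (-2586542 + 1300416) + (102/5 + 142 + 1162) = -1286126 + 6622/5 = -6424008/5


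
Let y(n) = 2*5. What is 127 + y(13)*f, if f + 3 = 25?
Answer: 347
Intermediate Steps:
f = 22 (f = -3 + 25 = 22)
y(n) = 10
127 + y(13)*f = 127 + 10*22 = 127 + 220 = 347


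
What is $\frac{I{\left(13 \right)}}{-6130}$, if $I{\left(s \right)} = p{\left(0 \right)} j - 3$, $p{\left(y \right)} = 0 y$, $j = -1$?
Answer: $\frac{3}{6130} \approx 0.0004894$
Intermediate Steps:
$p{\left(y \right)} = 0$
$I{\left(s \right)} = -3$ ($I{\left(s \right)} = 0 \left(-1\right) - 3 = 0 - 3 = -3$)
$\frac{I{\left(13 \right)}}{-6130} = - \frac{3}{-6130} = \left(-3\right) \left(- \frac{1}{6130}\right) = \frac{3}{6130}$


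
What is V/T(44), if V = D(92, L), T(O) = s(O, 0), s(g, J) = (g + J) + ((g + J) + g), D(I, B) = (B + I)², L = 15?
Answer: 11449/132 ≈ 86.735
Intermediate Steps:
s(g, J) = 2*J + 3*g (s(g, J) = (J + g) + ((J + g) + g) = (J + g) + (J + 2*g) = 2*J + 3*g)
T(O) = 3*O (T(O) = 2*0 + 3*O = 0 + 3*O = 3*O)
V = 11449 (V = (15 + 92)² = 107² = 11449)
V/T(44) = 11449/((3*44)) = 11449/132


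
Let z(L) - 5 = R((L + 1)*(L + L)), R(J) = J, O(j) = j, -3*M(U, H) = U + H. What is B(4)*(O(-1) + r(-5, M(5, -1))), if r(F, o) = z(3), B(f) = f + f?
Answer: 224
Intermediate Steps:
M(U, H) = -H/3 - U/3 (M(U, H) = -(U + H)/3 = -(H + U)/3 = -H/3 - U/3)
B(f) = 2*f
z(L) = 5 + 2*L*(1 + L) (z(L) = 5 + (L + 1)*(L + L) = 5 + (1 + L)*(2*L) = 5 + 2*L*(1 + L))
r(F, o) = 29 (r(F, o) = 5 + 2*3*(1 + 3) = 5 + 2*3*4 = 5 + 24 = 29)
B(4)*(O(-1) + r(-5, M(5, -1))) = (2*4)*(-1 + 29) = 8*28 = 224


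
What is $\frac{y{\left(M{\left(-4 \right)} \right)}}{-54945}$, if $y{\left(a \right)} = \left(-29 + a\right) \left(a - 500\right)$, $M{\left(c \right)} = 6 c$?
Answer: $- \frac{27772}{54945} \approx -0.50545$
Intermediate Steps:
$y{\left(a \right)} = \left(-500 + a\right) \left(-29 + a\right)$ ($y{\left(a \right)} = \left(-29 + a\right) \left(-500 + a\right) = \left(-500 + a\right) \left(-29 + a\right)$)
$\frac{y{\left(M{\left(-4 \right)} \right)}}{-54945} = \frac{14500 + \left(6 \left(-4\right)\right)^{2} - 529 \cdot 6 \left(-4\right)}{-54945} = \left(14500 + \left(-24\right)^{2} - -12696\right) \left(- \frac{1}{54945}\right) = \left(14500 + 576 + 12696\right) \left(- \frac{1}{54945}\right) = 27772 \left(- \frac{1}{54945}\right) = - \frac{27772}{54945}$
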